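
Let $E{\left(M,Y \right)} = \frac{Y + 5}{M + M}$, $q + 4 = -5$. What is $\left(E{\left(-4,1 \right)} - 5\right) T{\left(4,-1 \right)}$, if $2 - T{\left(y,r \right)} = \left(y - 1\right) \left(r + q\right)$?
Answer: $-184$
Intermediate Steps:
$q = -9$ ($q = -4 - 5 = -9$)
$T{\left(y,r \right)} = 2 - \left(-1 + y\right) \left(-9 + r\right)$ ($T{\left(y,r \right)} = 2 - \left(y - 1\right) \left(r - 9\right) = 2 - \left(-1 + y\right) \left(-9 + r\right)$)
$E{\left(M,Y \right)} = \frac{5 + Y}{2 M}$
$\left(E{\left(-4,1 \right)} - 5\right) T{\left(4,-1 \right)} = \left(\frac{5 + 1}{2 \left(-4\right)} - 5\right) \left(-7 - 1 + 9 \cdot 4 - \left(-1\right) 4\right) = \left(\frac{1}{2} \left(- \frac{1}{4}\right) 6 - 5\right) \left(-7 - 1 + 36 + 4\right) = \left(- \frac{3}{4} - 5\right) 32 = \left(- \frac{23}{4}\right) 32 = -184$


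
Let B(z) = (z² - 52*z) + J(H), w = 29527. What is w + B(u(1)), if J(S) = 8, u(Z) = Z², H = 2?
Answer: 29484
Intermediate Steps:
B(z) = 8 + z² - 52*z (B(z) = (z² - 52*z) + 8 = 8 + z² - 52*z)
w + B(u(1)) = 29527 + (8 + (1²)² - 52*1²) = 29527 + (8 + 1² - 52*1) = 29527 + (8 + 1 - 52) = 29527 - 43 = 29484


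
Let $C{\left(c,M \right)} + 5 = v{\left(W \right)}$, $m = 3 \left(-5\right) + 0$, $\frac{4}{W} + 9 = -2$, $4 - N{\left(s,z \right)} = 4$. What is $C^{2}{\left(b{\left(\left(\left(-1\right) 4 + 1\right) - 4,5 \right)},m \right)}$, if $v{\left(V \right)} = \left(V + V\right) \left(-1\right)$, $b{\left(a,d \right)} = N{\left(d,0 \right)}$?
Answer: $\frac{2209}{121} \approx 18.256$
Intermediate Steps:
$N{\left(s,z \right)} = 0$ ($N{\left(s,z \right)} = 4 - 4 = 0$)
$b{\left(a,d \right)} = 0$
$W = - \frac{4}{11}$ ($W = \frac{4}{-9 - 2} = \frac{4}{-11} = 4 \left(- \frac{1}{11}\right) = - \frac{4}{11} \approx -0.36364$)
$m = -15$ ($m = -15 + 0 = -15$)
$v{\left(V \right)} = - 2 V$ ($v{\left(V \right)} = 2 V \left(-1\right) = - 2 V$)
$C{\left(c,M \right)} = - \frac{47}{11}$ ($C{\left(c,M \right)} = -5 - - \frac{8}{11} = -5 + \frac{8}{11} = - \frac{47}{11}$)
$C^{2}{\left(b{\left(\left(\left(-1\right) 4 + 1\right) - 4,5 \right)},m \right)} = \left(- \frac{47}{11}\right)^{2} = \frac{2209}{121}$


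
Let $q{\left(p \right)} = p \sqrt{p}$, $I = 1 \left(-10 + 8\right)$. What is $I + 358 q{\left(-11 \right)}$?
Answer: $-2 - 3938 i \sqrt{11} \approx -2.0 - 13061.0 i$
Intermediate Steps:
$I = -2$ ($I = 1 \left(-2\right) = -2$)
$q{\left(p \right)} = p^{\frac{3}{2}}$
$I + 358 q{\left(-11 \right)} = -2 + 358 \left(-11\right)^{\frac{3}{2}} = -2 + 358 \left(- 11 i \sqrt{11}\right) = -2 - 3938 i \sqrt{11}$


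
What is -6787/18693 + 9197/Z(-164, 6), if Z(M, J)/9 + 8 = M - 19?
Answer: -20398486/3570363 ≈ -5.7133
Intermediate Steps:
Z(M, J) = -243 + 9*M (Z(M, J) = -72 + 9*(M - 19) = -72 + 9*(-19 + M) = -72 + (-171 + 9*M) = -243 + 9*M)
-6787/18693 + 9197/Z(-164, 6) = -6787/18693 + 9197/(-243 + 9*(-164)) = -6787*1/18693 + 9197/(-243 - 1476) = -6787/18693 + 9197/(-1719) = -6787/18693 + 9197*(-1/1719) = -6787/18693 - 9197/1719 = -20398486/3570363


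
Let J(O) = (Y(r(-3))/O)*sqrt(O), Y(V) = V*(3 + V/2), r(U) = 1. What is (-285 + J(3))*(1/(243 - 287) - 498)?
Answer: 6245205/44 - 153391*sqrt(3)/264 ≈ 1.4093e+5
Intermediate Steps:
Y(V) = V*(3 + V/2) (Y(V) = V*(3 + V*(1/2)) = V*(3 + V/2))
J(O) = 7/(2*sqrt(O)) (J(O) = (((1/2)*1*(6 + 1))/O)*sqrt(O) = (((1/2)*1*7)/O)*sqrt(O) = (7/(2*O))*sqrt(O) = 7/(2*sqrt(O)))
(-285 + J(3))*(1/(243 - 287) - 498) = (-285 + 7/(2*sqrt(3)))*(1/(243 - 287) - 498) = (-285 + 7*(sqrt(3)/3)/2)*(1/(-44) - 498) = (-285 + 7*sqrt(3)/6)*(-1/44 - 498) = (-285 + 7*sqrt(3)/6)*(-21913/44) = 6245205/44 - 153391*sqrt(3)/264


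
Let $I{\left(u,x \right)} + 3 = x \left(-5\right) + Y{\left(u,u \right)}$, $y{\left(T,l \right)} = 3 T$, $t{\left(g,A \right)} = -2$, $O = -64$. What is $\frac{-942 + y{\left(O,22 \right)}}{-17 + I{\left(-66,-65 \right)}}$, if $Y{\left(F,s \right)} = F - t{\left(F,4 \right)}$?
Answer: $- \frac{1134}{241} \approx -4.7054$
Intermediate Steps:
$Y{\left(F,s \right)} = 2 + F$ ($Y{\left(F,s \right)} = F - -2 = F + 2 = 2 + F$)
$I{\left(u,x \right)} = -1 + u - 5 x$ ($I{\left(u,x \right)} = -3 + \left(x \left(-5\right) + \left(2 + u\right)\right) = -3 - \left(-2 - u + 5 x\right) = -3 + \left(2 + u - 5 x\right) = -1 + u - 5 x$)
$\frac{-942 + y{\left(O,22 \right)}}{-17 + I{\left(-66,-65 \right)}} = \frac{-942 + 3 \left(-64\right)}{-17 - -258} = \frac{-942 - 192}{-17 - -258} = - \frac{1134}{-17 + 258} = - \frac{1134}{241}$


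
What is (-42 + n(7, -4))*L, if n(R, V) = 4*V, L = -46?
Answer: 2668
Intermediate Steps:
(-42 + n(7, -4))*L = (-42 + 4*(-4))*(-46) = (-42 - 16)*(-46) = -58*(-46) = 2668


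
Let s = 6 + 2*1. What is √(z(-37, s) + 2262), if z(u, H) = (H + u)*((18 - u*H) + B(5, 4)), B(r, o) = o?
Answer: 4*I*√435 ≈ 83.427*I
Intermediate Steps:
s = 8 (s = 6 + 2 = 8)
z(u, H) = (22 - H*u)*(H + u) (z(u, H) = (H + u)*((18 - u*H) + 4) = (H + u)*((18 - H*u) + 4) = (H + u)*(22 - H*u) = (22 - H*u)*(H + u))
√(z(-37, s) + 2262) = √((22*8 + 22*(-37) - 1*8*(-37)² - 1*(-37)*8²) + 2262) = √((176 - 814 - 1*8*1369 - 1*(-37)*64) + 2262) = √((176 - 814 - 10952 + 2368) + 2262) = √(-9222 + 2262) = √(-6960) = 4*I*√435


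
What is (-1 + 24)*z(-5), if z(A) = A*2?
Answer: -230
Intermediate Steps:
z(A) = 2*A
(-1 + 24)*z(-5) = (-1 + 24)*(2*(-5)) = 23*(-10) = -230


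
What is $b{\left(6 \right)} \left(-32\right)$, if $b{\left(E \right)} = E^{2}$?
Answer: $-1152$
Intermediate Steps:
$b{\left(6 \right)} \left(-32\right) = 6^{2} \left(-32\right) = 36 \left(-32\right) = -1152$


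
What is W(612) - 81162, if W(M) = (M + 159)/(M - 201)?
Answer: -11118937/137 ≈ -81160.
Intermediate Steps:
W(M) = (159 + M)/(-201 + M)
W(612) - 81162 = (159 + 612)/(-201 + 612) - 81162 = 771/411 - 81162 = (1/411)*771 - 81162 = 257/137 - 81162 = -11118937/137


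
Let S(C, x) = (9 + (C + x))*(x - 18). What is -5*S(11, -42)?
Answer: -6600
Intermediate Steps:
S(C, x) = (-18 + x)*(9 + C + x) (S(C, x) = (9 + C + x)*(-18 + x) = (-18 + x)*(9 + C + x))
-5*S(11, -42) = -5*(-162 + (-42)**2 - 18*11 - 9*(-42) + 11*(-42)) = -5*(-162 + 1764 - 198 + 378 - 462) = -5*1320 = -6600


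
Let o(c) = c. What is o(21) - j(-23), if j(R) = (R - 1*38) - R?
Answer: 59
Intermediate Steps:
j(R) = -38 (j(R) = (R - 38) - R = (-38 + R) - R = -38)
o(21) - j(-23) = 21 - 1*(-38) = 21 + 38 = 59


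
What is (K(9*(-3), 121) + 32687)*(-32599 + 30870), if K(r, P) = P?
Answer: -56725032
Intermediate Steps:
(K(9*(-3), 121) + 32687)*(-32599 + 30870) = (121 + 32687)*(-32599 + 30870) = 32808*(-1729) = -56725032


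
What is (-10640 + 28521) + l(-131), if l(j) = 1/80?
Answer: 1430481/80 ≈ 17881.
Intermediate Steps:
l(j) = 1/80
(-10640 + 28521) + l(-131) = (-10640 + 28521) + 1/80 = 17881 + 1/80 = 1430481/80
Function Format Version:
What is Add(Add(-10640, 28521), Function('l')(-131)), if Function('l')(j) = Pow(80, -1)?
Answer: Rational(1430481, 80) ≈ 17881.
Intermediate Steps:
Function('l')(j) = Rational(1, 80)
Add(Add(-10640, 28521), Function('l')(-131)) = Add(Add(-10640, 28521), Rational(1, 80)) = Add(17881, Rational(1, 80)) = Rational(1430481, 80)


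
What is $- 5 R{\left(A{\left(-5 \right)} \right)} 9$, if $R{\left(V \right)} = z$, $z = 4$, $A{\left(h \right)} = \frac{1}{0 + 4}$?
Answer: $-180$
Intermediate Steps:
$A{\left(h \right)} = \frac{1}{4}$
$R{\left(V \right)} = 4$
$- 5 R{\left(A{\left(-5 \right)} \right)} 9 = \left(-5\right) 4 \cdot 9 = \left(-20\right) 9 = -180$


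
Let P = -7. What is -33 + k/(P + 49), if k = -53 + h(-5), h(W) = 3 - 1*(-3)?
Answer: -1433/42 ≈ -34.119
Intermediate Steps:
h(W) = 6 (h(W) = 3 + 3 = 6)
k = -47 (k = -53 + 6 = -47)
-33 + k/(P + 49) = -33 - 47/(-7 + 49) = -33 - 47/42 = -1433/42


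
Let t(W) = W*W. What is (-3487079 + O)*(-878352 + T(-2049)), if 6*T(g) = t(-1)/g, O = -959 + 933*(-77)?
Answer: 38441209167241831/12294 ≈ 3.1268e+12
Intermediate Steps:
O = -72800 (O = -959 - 71841 = -72800)
t(W) = W**2
T(g) = 1/(6*g) (T(g) = ((-1)**2/g)/6 = (1/g)/6 = 1/(6*g))
(-3487079 + O)*(-878352 + T(-2049)) = (-3487079 - 72800)*(-878352 + (1/6)/(-2049)) = -3559879*(-878352 + (1/6)*(-1/2049)) = -3559879*(-878352 - 1/12294) = -3559879*(-10798459489/12294) = 38441209167241831/12294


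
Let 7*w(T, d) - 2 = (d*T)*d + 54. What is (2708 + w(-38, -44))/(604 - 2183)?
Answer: 54556/11053 ≈ 4.9359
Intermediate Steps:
w(T, d) = 8 + T*d²/7 (w(T, d) = 2/7 + ((d*T)*d + 54)/7 = 2/7 + ((T*d)*d + 54)/7 = 2/7 + (T*d² + 54)/7 = 2/7 + (54 + T*d²)/7 = 2/7 + (54/7 + T*d²/7) = 8 + T*d²/7)
(2708 + w(-38, -44))/(604 - 2183) = (2708 + (8 + (⅐)*(-38)*(-44)²))/(604 - 2183) = (2708 + (8 + (⅐)*(-38)*1936))/(-1579) = (2708 + (8 - 73568/7))*(-1/1579) = (2708 - 73512/7)*(-1/1579) = -54556/7*(-1/1579) = 54556/11053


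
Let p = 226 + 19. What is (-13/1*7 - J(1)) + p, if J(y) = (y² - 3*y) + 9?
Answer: 147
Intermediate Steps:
J(y) = 9 + y² - 3*y
p = 245
(-13/1*7 - J(1)) + p = (-13/1*7 - (9 + 1² - 3*1)) + 245 = (-13*1*7 - (9 + 1 - 3)) + 245 = (-13*7 - 1*7) + 245 = (-91 - 7) + 245 = -98 + 245 = 147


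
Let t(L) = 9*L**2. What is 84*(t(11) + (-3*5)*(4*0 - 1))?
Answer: 92736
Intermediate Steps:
84*(t(11) + (-3*5)*(4*0 - 1)) = 84*(9*11**2 + (-3*5)*(4*0 - 1)) = 84*(9*121 - 15*(0 - 1)) = 84*(1089 - 15*(-1)) = 84*(1089 + 15) = 84*1104 = 92736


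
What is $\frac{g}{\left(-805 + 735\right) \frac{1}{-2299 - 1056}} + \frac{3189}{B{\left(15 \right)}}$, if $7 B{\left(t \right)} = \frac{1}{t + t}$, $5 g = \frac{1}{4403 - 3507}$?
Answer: $\frac{42002957471}{62720} \approx 6.6969 \cdot 10^{5}$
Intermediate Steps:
$g = \frac{1}{4480}$ ($g = \frac{1}{5 \left(4403 - 3507\right)} = \frac{1}{5 \cdot 896} = \frac{1}{5} \cdot \frac{1}{896} = \frac{1}{4480} \approx 0.00022321$)
$B{\left(t \right)} = \frac{1}{14 t}$ ($B{\left(t \right)} = \frac{1}{7 \left(t + t\right)} = \frac{1}{7 \cdot 2 t} = \frac{\frac{1}{2} \frac{1}{t}}{7} = \frac{1}{14 t}$)
$\frac{g}{\left(-805 + 735\right) \frac{1}{-2299 - 1056}} + \frac{3189}{B{\left(15 \right)}} = \frac{1}{4480 \frac{-805 + 735}{-2299 - 1056}} + \frac{3189}{\frac{1}{14} \cdot \frac{1}{15}} = \frac{1}{4480 \left(- \frac{70}{-3355}\right)} + \frac{3189}{\frac{1}{14} \cdot \frac{1}{15}} = \frac{1}{4480 \left(\left(-70\right) \left(- \frac{1}{3355}\right)\right)} + 3189 \frac{1}{\frac{1}{210}} = \frac{1}{4480 \cdot \frac{14}{671}} + 3189 \cdot 210 = \frac{1}{4480} \cdot \frac{671}{14} + 669690 = \frac{671}{62720} + 669690 = \frac{42002957471}{62720}$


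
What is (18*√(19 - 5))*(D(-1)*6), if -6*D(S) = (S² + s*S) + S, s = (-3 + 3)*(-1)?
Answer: 0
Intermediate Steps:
s = 0 (s = 0*(-1) = 0)
D(S) = -S/6 - S²/6 (D(S) = -((S² + 0*S) + S)/6 = -((S² + 0) + S)/6 = -(S² + S)/6 = -(S + S²)/6 = -S/6 - S²/6)
(18*√(19 - 5))*(D(-1)*6) = (18*√(19 - 5))*(-⅙*(-1)*(1 - 1)*6) = (18*√14)*(-⅙*(-1)*0*6) = (18*√14)*(0*6) = (18*√14)*0 = 0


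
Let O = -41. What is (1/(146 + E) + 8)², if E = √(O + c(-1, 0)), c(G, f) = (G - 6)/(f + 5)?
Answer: (-6819237*I + 37408*√265)/(8*(-13296*I + 73*√265)) ≈ 64.109 - 0.0048821*I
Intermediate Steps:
c(G, f) = (-6 + G)/(5 + f)
E = 2*I*√265/5 (E = √(-41 + (-6 - 1)/(5 + 0)) = √(-41 - 7/5) = √(-212/5) = 2*I*√265/5 ≈ 6.5115*I)
(1/(146 + E) + 8)² = (1/(146 + 2*I*√265/5) + 8)² = (8 + 1/(146 + 2*I*√265/5))²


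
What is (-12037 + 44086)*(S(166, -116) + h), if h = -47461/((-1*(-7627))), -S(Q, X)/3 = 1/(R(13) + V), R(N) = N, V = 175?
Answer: -286695899901/1433876 ≈ -1.9994e+5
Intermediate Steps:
S(Q, X) = -3/188 (S(Q, X) = -3/(13 + 175) = -3/188)
h = -47461/7627 ≈ -6.2228
(-12037 + 44086)*(S(166, -116) + h) = (-12037 + 44086)*(-3/188 - 47461/7627) = 32049*(-8945549/1433876) = -286695899901/1433876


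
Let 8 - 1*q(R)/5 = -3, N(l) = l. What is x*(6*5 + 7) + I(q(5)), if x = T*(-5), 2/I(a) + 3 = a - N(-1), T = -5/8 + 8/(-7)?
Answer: 970807/2968 ≈ 327.09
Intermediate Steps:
T = -99/56 (T = -5*⅛ + 8*(-⅐) = -5/8 - 8/7 = -99/56 ≈ -1.7679)
q(R) = 55 (q(R) = 40 - 5*(-3) = 40 + 15 = 55)
I(a) = 2/(-2 + a) (I(a) = 2/(-3 + (a - 1*(-1))) = 2/(-3 + (a + 1)) = 2/(-3 + (1 + a)) = 2/(-2 + a))
x = 495/56 (x = -99/56*(-5) = 495/56 ≈ 8.8393)
x*(6*5 + 7) + I(q(5)) = 495*(6*5 + 7)/56 + 2/(-2 + 55) = 495*(30 + 7)/56 + 2/53 = (495/56)*37 + 2*(1/53) = 18315/56 + 2/53 = 970807/2968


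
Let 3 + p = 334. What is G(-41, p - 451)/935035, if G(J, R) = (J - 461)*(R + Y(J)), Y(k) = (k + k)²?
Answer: -3315208/935035 ≈ -3.5455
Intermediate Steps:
p = 331 (p = -3 + 334 = 331)
Y(k) = 4*k² (Y(k) = (2*k)² = 4*k²)
G(J, R) = (-461 + J)*(R + 4*J²) (G(J, R) = (J - 461)*(R + 4*J²) = (-461 + J)*(R + 4*J²))
G(-41, p - 451)/935035 = (-1844*(-41)² - 461*(331 - 451) + 4*(-41)³ - 41*(331 - 451))/935035 = (-1844*1681 - 461*(-120) + 4*(-68921) - 41*(-120))*(1/935035) = (-3099764 + 55320 - 275684 + 4920)*(1/935035) = -3315208*1/935035 = -3315208/935035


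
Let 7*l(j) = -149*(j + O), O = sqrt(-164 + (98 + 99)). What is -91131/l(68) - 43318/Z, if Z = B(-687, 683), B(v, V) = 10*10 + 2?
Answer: -12603737725/34887009 - 637917*sqrt(33)/684059 ≈ -366.63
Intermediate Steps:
O = sqrt(33) (O = sqrt(-164 + 197) = sqrt(33) ≈ 5.7446)
B(v, V) = 102 (B(v, V) = 100 + 2 = 102)
l(j) = -149*j/7 - 149*sqrt(33)/7 (l(j) = (-149*(j + sqrt(33)))/7 = (-149*j - 149*sqrt(33))/7 = -149*j/7 - 149*sqrt(33)/7)
Z = 102
-91131/l(68) - 43318/Z = -91131/(-149/7*68 - 149*sqrt(33)/7) - 43318/102 = -91131/(-10132/7 - 149*sqrt(33)/7) - 43318*1/102 = -91131/(-10132/7 - 149*sqrt(33)/7) - 21659/51 = -21659/51 - 91131/(-10132/7 - 149*sqrt(33)/7)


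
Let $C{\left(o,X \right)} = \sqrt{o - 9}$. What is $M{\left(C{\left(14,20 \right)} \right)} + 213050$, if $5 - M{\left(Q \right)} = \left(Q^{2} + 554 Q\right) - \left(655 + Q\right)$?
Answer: $213705 - 553 \sqrt{5} \approx 2.1247 \cdot 10^{5}$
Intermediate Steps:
$C{\left(o,X \right)} = \sqrt{-9 + o}$
$M{\left(Q \right)} = 660 - Q^{2} - 553 Q$ ($M{\left(Q \right)} = 5 - \left(\left(Q^{2} + 554 Q\right) - \left(655 + Q\right)\right) = 5 - \left(-655 + Q^{2} + 553 Q\right) = 660 - Q^{2} - 553 Q$)
$M{\left(C{\left(14,20 \right)} \right)} + 213050 = \left(660 - \left(\sqrt{-9 + 14}\right)^{2} - 553 \sqrt{-9 + 14}\right) + 213050 = \left(660 - \left(\sqrt{5}\right)^{2} - 553 \sqrt{5}\right) + 213050 = \left(660 - 5 - 553 \sqrt{5}\right) + 213050 = \left(655 - 553 \sqrt{5}\right) + 213050 = 213705 - 553 \sqrt{5}$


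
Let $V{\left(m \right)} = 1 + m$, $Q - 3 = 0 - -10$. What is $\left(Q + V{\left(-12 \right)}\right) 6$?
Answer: $12$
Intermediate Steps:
$Q = 13$ ($Q = 3 + \left(0 - -10\right) = 3 + \left(0 + 10\right) = 3 + 10 = 13$)
$\left(Q + V{\left(-12 \right)}\right) 6 = \left(13 + \left(1 - 12\right)\right) 6 = \left(13 - 11\right) 6 = 2 \cdot 6 = 12$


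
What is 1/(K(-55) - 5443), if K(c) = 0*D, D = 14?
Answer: -1/5443 ≈ -0.00018372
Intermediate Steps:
K(c) = 0 (K(c) = 0*14 = 0)
1/(K(-55) - 5443) = 1/(0 - 5443) = 1/(-5443) = -1/5443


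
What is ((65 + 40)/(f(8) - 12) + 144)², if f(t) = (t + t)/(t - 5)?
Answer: 263169/16 ≈ 16448.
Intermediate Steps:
f(t) = 2*t/(-5 + t) (f(t) = (2*t)/(-5 + t) = 2*t/(-5 + t))
((65 + 40)/(f(8) - 12) + 144)² = ((65 + 40)/(2*8/(-5 + 8) - 12) + 144)² = (105/(2*8/3 - 12) + 144)² = (105/(2*8*(⅓) - 12) + 144)² = (105/(16/3 - 12) + 144)² = (105/(-20/3) + 144)² = (105*(-3/20) + 144)² = (-63/4 + 144)² = (513/4)² = 263169/16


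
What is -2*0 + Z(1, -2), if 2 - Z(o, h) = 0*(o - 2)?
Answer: 2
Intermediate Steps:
Z(o, h) = 2 (Z(o, h) = 2 - 0*(o - 2) = 2 - 0*(-2 + o) = 2 - 1*0 = 2 + 0 = 2)
-2*0 + Z(1, -2) = -2*0 + 2 = 0 + 2 = 2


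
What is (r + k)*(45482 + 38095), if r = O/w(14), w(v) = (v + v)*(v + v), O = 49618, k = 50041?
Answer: 1641525911337/392 ≈ 4.1876e+9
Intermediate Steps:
w(v) = 4*v**2 (w(v) = (2*v)*(2*v) = 4*v**2)
r = 24809/392 (r = 49618/((4*14**2)) = 49618/((4*196)) = 49618/784 = 49618*(1/784) = 24809/392 ≈ 63.288)
(r + k)*(45482 + 38095) = (24809/392 + 50041)*(45482 + 38095) = (19640881/392)*83577 = 1641525911337/392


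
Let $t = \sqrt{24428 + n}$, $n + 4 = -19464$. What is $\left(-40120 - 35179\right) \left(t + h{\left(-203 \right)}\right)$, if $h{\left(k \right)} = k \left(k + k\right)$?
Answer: $-6205992982 - 301196 \sqrt{310} \approx -6.2113 \cdot 10^{9}$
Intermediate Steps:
$n = -19468$ ($n = -4 - 19464 = -19468$)
$h{\left(k \right)} = 2 k^{2}$ ($h{\left(k \right)} = k 2 k = 2 k^{2}$)
$t = 4 \sqrt{310}$ ($t = \sqrt{24428 - 19468} = \sqrt{4960} = 4 \sqrt{310} \approx 70.427$)
$\left(-40120 - 35179\right) \left(t + h{\left(-203 \right)}\right) = \left(-40120 - 35179\right) \left(4 \sqrt{310} + 2 \left(-203\right)^{2}\right) = - 75299 \left(4 \sqrt{310} + 2 \cdot 41209\right) = - 75299 \left(4 \sqrt{310} + 82418\right) = - 75299 \left(82418 + 4 \sqrt{310}\right) = -6205992982 - 301196 \sqrt{310}$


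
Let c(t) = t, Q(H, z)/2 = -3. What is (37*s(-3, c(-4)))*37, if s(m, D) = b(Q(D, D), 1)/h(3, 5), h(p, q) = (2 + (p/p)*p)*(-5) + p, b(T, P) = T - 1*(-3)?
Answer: 4107/22 ≈ 186.68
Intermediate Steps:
Q(H, z) = -6 (Q(H, z) = 2*(-3) = -6)
b(T, P) = 3 + T (b(T, P) = T + 3 = 3 + T)
h(p, q) = -10 - 4*p (h(p, q) = (2 + 1*p)*(-5) + p = (2 + p)*(-5) + p = (-10 - 5*p) + p = -10 - 4*p)
s(m, D) = 3/22 (s(m, D) = (3 - 6)/(-10 - 4*3) = -3/(-10 - 12) = -3/(-22) = -3*(-1/22) = 3/22)
(37*s(-3, c(-4)))*37 = (37*(3/22))*37 = (111/22)*37 = 4107/22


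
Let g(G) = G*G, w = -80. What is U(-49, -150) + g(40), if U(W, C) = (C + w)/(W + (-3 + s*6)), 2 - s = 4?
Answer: 51315/32 ≈ 1603.6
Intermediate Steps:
s = -2 (s = 2 - 1*4 = 2 - 4 = -2)
U(W, C) = (-80 + C)/(-15 + W) (U(W, C) = (C - 80)/(W + (-3 - 2*6)) = (-80 + C)/(W + (-3 - 12)) = (-80 + C)/(W - 15) = (-80 + C)/(-15 + W))
g(G) = G²
U(-49, -150) + g(40) = (-80 - 150)/(-15 - 49) + 40² = -230/(-64) + 1600 = -1/64*(-230) + 1600 = 115/32 + 1600 = 51315/32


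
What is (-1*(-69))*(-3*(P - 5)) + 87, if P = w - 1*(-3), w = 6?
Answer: -741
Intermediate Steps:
P = 9 (P = 6 - 1*(-3) = 6 + 3 = 9)
(-1*(-69))*(-3*(P - 5)) + 87 = (-1*(-69))*(-3*(9 - 5)) + 87 = 69*(-3*4) + 87 = 69*(-12) + 87 = -828 + 87 = -741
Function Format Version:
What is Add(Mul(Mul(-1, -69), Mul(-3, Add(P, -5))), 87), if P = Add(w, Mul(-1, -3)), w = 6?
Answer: -741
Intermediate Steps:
P = 9 (P = Add(6, Mul(-1, -3)) = Add(6, 3) = 9)
Add(Mul(Mul(-1, -69), Mul(-3, Add(P, -5))), 87) = Add(Mul(Mul(-1, -69), Mul(-3, Add(9, -5))), 87) = Add(Mul(69, Mul(-3, 4)), 87) = Add(Mul(69, -12), 87) = Add(-828, 87) = -741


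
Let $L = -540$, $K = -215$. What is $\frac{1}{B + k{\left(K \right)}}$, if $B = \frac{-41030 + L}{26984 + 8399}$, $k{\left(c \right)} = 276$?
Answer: $\frac{35383}{9724138} \approx 0.0036387$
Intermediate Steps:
$B = - \frac{41570}{35383}$ ($B = \frac{-41030 - 540}{26984 + 8399} = - \frac{41570}{35383} \approx -1.1749$)
$\frac{1}{B + k{\left(K \right)}} = \frac{1}{- \frac{41570}{35383} + 276} = \frac{1}{\frac{9724138}{35383}} = \frac{35383}{9724138}$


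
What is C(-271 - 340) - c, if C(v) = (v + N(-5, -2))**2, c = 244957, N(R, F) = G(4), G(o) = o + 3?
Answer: 119859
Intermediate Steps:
G(o) = 3 + o
N(R, F) = 7 (N(R, F) = 3 + 4 = 7)
C(v) = (7 + v)**2 (C(v) = (v + 7)**2 = (7 + v)**2)
C(-271 - 340) - c = (7 + (-271 - 340))**2 - 1*244957 = (7 - 611)**2 - 244957 = (-604)**2 - 244957 = 364816 - 244957 = 119859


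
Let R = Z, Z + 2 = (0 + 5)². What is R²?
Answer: 529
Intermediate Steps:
Z = 23 (Z = -2 + (0 + 5)² = -2 + 5² = -2 + 25 = 23)
R = 23
R² = 23² = 529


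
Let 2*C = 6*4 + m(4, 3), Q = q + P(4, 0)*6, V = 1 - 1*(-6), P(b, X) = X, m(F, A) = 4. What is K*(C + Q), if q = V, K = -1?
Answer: -21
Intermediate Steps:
V = 7 (V = 1 + 6 = 7)
q = 7
Q = 7 (Q = 7 + 0*6 = 7 + 0 = 7)
C = 14 (C = (6*4 + 4)/2 = (24 + 4)/2 = (½)*28 = 14)
K*(C + Q) = -(14 + 7) = -1*21 = -21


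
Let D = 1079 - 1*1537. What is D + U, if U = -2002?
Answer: -2460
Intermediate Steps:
D = -458 (D = 1079 - 1537 = -458)
D + U = -458 - 2002 = -2460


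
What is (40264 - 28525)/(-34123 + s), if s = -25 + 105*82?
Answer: -11739/25538 ≈ -0.45967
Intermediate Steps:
s = 8585 (s = -25 + 8610 = 8585)
(40264 - 28525)/(-34123 + s) = (40264 - 28525)/(-34123 + 8585) = 11739/(-25538) = 11739*(-1/25538) = -11739/25538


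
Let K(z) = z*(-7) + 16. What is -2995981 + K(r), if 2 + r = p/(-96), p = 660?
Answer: -23967223/8 ≈ -2.9959e+6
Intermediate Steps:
r = -71/8 (r = -2 + 660/(-96) = -2 + 660*(-1/96) = -2 - 55/8 = -71/8 ≈ -8.8750)
K(z) = 16 - 7*z (K(z) = -7*z + 16 = 16 - 7*z)
-2995981 + K(r) = -2995981 + (16 - 7*(-71/8)) = -2995981 + (16 + 497/8) = -2995981 + 625/8 = -23967223/8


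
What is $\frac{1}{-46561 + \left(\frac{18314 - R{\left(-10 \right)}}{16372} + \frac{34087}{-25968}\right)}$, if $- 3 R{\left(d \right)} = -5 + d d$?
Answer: $- \frac{106287024}{4948850542487} \approx -2.1477 \cdot 10^{-5}$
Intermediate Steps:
$R{\left(d \right)} = \frac{5}{3} - \frac{d^{2}}{3}$ ($R{\left(d \right)} = - \frac{-5 + d d}{3} = - \frac{-5 + d^{2}}{3} = \frac{5}{3} - \frac{d^{2}}{3}$)
$\frac{1}{-46561 + \left(\frac{18314 - R{\left(-10 \right)}}{16372} + \frac{34087}{-25968}\right)} = \frac{1}{-46561 + \left(\frac{18314 - \left(\frac{5}{3} - \frac{\left(-10\right)^{2}}{3}\right)}{16372} + \frac{34087}{-25968}\right)} = \frac{1}{-46561 + \left(\left(18314 - \left(\frac{5}{3} - \frac{100}{3}\right)\right) \frac{1}{16372} + 34087 \left(- \frac{1}{25968}\right)\right)} = \frac{1}{-46561 - \left(\frac{34087}{25968} - \left(18314 - \left(\frac{5}{3} - \frac{100}{3}\right)\right) \frac{1}{16372}\right)} = \frac{1}{-46561 - \left(\frac{34087}{25968} - \left(18314 - - \frac{95}{3}\right) \frac{1}{16372}\right)} = \frac{1}{-46561 - \left(\frac{34087}{25968} - \left(18314 + \frac{95}{3}\right) \frac{1}{16372}\right)} = \frac{1}{-46561 + \left(\frac{55037}{3} \cdot \frac{1}{16372} - \frac{34087}{25968}\right)} = \frac{1}{-46561 + \left(\frac{55037}{49116} - \frac{34087}{25968}\right)} = \frac{1}{-46561 - \frac{20418023}{106287024}} = \frac{1}{- \frac{4948850542487}{106287024}} = - \frac{106287024}{4948850542487}$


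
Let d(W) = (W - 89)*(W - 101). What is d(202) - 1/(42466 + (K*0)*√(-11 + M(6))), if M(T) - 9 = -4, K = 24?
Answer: 484664457/42466 ≈ 11413.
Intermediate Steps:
M(T) = 5 (M(T) = 9 - 4 = 5)
d(W) = (-101 + W)*(-89 + W) (d(W) = (-89 + W)*(-101 + W) = (-101 + W)*(-89 + W))
d(202) - 1/(42466 + (K*0)*√(-11 + M(6))) = (8989 + 202² - 190*202) - 1/(42466 + (24*0)*√(-11 + 5)) = (8989 + 40804 - 38380) - 1/(42466 + 0*√(-6)) = 11413 - 1/(42466 + 0*(I*√6)) = 11413 - 1/(42466 + 0) = 11413 - 1/42466 = 484664457/42466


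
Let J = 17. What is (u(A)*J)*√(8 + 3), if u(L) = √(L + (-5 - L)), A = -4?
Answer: 17*I*√55 ≈ 126.08*I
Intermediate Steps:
u(L) = I*√5 (u(L) = √(-5) = I*√5)
(u(A)*J)*√(8 + 3) = ((I*√5)*17)*√(8 + 3) = (17*I*√5)*√11 = 17*I*√55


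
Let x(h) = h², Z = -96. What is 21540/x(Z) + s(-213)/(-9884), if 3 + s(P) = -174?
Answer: 4469429/1897728 ≈ 2.3551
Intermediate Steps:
s(P) = -177 (s(P) = -3 - 174 = -177)
21540/x(Z) + s(-213)/(-9884) = 21540/((-96)²) - 177/(-9884) = 21540/9216 - 177*(-1/9884) = 21540*(1/9216) + 177/9884 = 1795/768 + 177/9884 = 4469429/1897728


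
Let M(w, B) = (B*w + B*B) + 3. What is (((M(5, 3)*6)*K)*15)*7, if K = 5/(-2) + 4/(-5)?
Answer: -56133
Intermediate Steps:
K = -33/10 (K = 5*(-½) + 4*(-⅕) = -5/2 - ⅘ = -33/10 ≈ -3.3000)
M(w, B) = 3 + B² + B*w (M(w, B) = (B*w + B²) + 3 = (B² + B*w) + 3 = 3 + B² + B*w)
(((M(5, 3)*6)*K)*15)*7 = ((((3 + 3² + 3*5)*6)*(-33/10))*15)*7 = ((((3 + 9 + 15)*6)*(-33/10))*15)*7 = (((27*6)*(-33/10))*15)*7 = ((162*(-33/10))*15)*7 = -2673/5*15*7 = -8019*7 = -56133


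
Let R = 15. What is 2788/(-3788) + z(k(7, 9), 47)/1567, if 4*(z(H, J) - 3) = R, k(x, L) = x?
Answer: -4343227/5935796 ≈ -0.73170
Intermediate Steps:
z(H, J) = 27/4 (z(H, J) = 3 + (¼)*15 = 3 + 15/4 = 27/4)
2788/(-3788) + z(k(7, 9), 47)/1567 = 2788/(-3788) + (27/4)/1567 = 2788*(-1/3788) + (27/4)*(1/1567) = -697/947 + 27/6268 = -4343227/5935796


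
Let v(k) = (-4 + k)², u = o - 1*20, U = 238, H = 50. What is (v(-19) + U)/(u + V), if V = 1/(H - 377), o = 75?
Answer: 250809/17984 ≈ 13.946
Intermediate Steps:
u = 55 (u = 75 - 1*20 = 75 - 20 = 55)
V = -1/327 (V = 1/(50 - 377) = 1/(-327) = -1/327 ≈ -0.0030581)
(v(-19) + U)/(u + V) = ((-4 - 19)² + 238)/(55 - 1/327) = ((-23)² + 238)/(17984/327) = (529 + 238)*(327/17984) = 767*(327/17984) = 250809/17984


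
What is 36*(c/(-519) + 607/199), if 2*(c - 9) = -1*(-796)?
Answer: 2808480/34427 ≈ 81.578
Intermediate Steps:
c = 407 (c = 9 + (-1*(-796))/2 = 9 + (½)*796 = 9 + 398 = 407)
36*(c/(-519) + 607/199) = 36*(407/(-519) + 607/199) = 36*(407*(-1/519) + 607*(1/199)) = 36*(-407/519 + 607/199) = 36*(234040/103281) = 2808480/34427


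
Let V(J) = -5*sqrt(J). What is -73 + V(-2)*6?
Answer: -73 - 30*I*sqrt(2) ≈ -73.0 - 42.426*I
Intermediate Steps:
-73 + V(-2)*6 = -73 - 5*I*sqrt(2)*6 = -73 - 30*I*sqrt(2)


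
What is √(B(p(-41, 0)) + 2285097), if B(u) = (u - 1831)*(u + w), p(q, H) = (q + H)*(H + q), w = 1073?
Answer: √1871997 ≈ 1368.2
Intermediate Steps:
p(q, H) = (H + q)² (p(q, H) = (H + q)*(H + q) = (H + q)²)
B(u) = (-1831 + u)*(1073 + u) (B(u) = (u - 1831)*(u + 1073) = (-1831 + u)*(1073 + u))
√(B(p(-41, 0)) + 2285097) = √((-1964663 + ((0 - 41)²)² - 758*(0 - 41)²) + 2285097) = √((-1964663 + ((-41)²)² - 758*(-41)²) + 2285097) = √((-1964663 + 1681² - 758*1681) + 2285097) = √((-1964663 + 2825761 - 1274198) + 2285097) = √(-413100 + 2285097) = √1871997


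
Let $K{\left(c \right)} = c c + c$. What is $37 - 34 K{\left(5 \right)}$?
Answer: $-983$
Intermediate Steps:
$K{\left(c \right)} = c + c^{2}$ ($K{\left(c \right)} = c^{2} + c = c + c^{2}$)
$37 - 34 K{\left(5 \right)} = 37 - 34 \cdot 5 \left(1 + 5\right) = 37 - 34 \cdot 5 \cdot 6 = 37 - 1020 = -983$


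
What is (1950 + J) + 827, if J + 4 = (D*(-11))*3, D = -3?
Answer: 2872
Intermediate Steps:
J = 95 (J = -4 - 3*(-11)*3 = -4 + 33*3 = -4 + 99 = 95)
(1950 + J) + 827 = (1950 + 95) + 827 = 2045 + 827 = 2872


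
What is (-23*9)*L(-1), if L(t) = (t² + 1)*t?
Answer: 414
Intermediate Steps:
L(t) = t*(1 + t²) (L(t) = (1 + t²)*t = t*(1 + t²))
(-23*9)*L(-1) = (-23*9)*(-1 + (-1)³) = -207*(-1 - 1) = -207*(-2) = 414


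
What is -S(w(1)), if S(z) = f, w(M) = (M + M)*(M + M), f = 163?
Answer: -163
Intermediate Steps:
w(M) = 4*M² (w(M) = (2*M)*(2*M) = 4*M²)
S(z) = 163
-S(w(1)) = -1*163 = -163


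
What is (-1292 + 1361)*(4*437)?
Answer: 120612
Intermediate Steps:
(-1292 + 1361)*(4*437) = 69*1748 = 120612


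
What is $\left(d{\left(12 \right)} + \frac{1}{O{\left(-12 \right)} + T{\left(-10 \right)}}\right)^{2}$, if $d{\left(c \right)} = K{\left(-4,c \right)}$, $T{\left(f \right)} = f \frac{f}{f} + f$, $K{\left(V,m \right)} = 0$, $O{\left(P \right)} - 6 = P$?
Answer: $\frac{1}{676} \approx 0.0014793$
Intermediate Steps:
$O{\left(P \right)} = 6 + P$
$T{\left(f \right)} = 2 f$ ($T{\left(f \right)} = f 1 + f = f + f = 2 f$)
$d{\left(c \right)} = 0$
$\left(d{\left(12 \right)} + \frac{1}{O{\left(-12 \right)} + T{\left(-10 \right)}}\right)^{2} = \left(0 + \frac{1}{\left(6 - 12\right) + 2 \left(-10\right)}\right)^{2} = \left(0 + \frac{1}{-6 - 20}\right)^{2} = \left(0 + \frac{1}{-26}\right)^{2} = \left(0 - \frac{1}{26}\right)^{2} = \left(- \frac{1}{26}\right)^{2} = \frac{1}{676}$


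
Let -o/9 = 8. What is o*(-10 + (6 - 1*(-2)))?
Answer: 144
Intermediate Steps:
o = -72 (o = -9*8 = -72)
o*(-10 + (6 - 1*(-2))) = -72*(-10 + (6 - 1*(-2))) = -72*(-10 + (6 + 2)) = -72*(-10 + 8) = -72*(-2) = 144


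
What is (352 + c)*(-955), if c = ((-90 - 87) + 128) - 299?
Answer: -3820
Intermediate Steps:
c = -348 (c = (-177 + 128) - 299 = -49 - 299 = -348)
(352 + c)*(-955) = (352 - 348)*(-955) = 4*(-955) = -3820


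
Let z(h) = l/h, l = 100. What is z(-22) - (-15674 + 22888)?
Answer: -79404/11 ≈ -7218.5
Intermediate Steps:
z(h) = 100/h
z(-22) - (-15674 + 22888) = 100/(-22) - (-15674 + 22888) = 100*(-1/22) - 1*7214 = -50/11 - 7214 = -79404/11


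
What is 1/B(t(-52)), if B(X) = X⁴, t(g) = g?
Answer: 1/7311616 ≈ 1.3677e-7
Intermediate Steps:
1/B(t(-52)) = 1/((-52)⁴) = 1/7311616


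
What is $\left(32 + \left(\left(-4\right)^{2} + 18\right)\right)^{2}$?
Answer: $4356$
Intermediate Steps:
$\left(32 + \left(\left(-4\right)^{2} + 18\right)\right)^{2} = \left(32 + \left(16 + 18\right)\right)^{2} = \left(32 + 34\right)^{2} = 66^{2} = 4356$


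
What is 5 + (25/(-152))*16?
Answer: 45/19 ≈ 2.3684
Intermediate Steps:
5 + (25/(-152))*16 = 5 + (25*(-1/152))*16 = 5 - 25/152*16 = 5 - 50/19 = 45/19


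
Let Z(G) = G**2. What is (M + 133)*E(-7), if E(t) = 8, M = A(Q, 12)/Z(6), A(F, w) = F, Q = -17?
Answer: 9542/9 ≈ 1060.2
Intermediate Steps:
M = -17/36 (M = -17/(6**2) = -17/36 ≈ -0.47222)
(M + 133)*E(-7) = (-17/36 + 133)*8 = (4771/36)*8 = 9542/9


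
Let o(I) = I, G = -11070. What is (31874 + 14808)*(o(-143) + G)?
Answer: -523445266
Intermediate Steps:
(31874 + 14808)*(o(-143) + G) = (31874 + 14808)*(-143 - 11070) = 46682*(-11213) = -523445266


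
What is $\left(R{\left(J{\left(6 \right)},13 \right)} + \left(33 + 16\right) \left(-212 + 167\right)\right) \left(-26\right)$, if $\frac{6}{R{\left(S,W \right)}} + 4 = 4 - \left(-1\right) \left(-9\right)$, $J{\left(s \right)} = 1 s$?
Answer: $\frac{172042}{3} \approx 57347.0$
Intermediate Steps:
$J{\left(s \right)} = s$
$R{\left(S,W \right)} = - \frac{2}{3}$ ($R{\left(S,W \right)} = \frac{6}{-4 + \left(4 - \left(-1\right) \left(-9\right)\right)} = \frac{6}{-4 + \left(4 - 9\right)} = \frac{6}{-4 - 5} = \frac{6}{-9} = 6 \left(- \frac{1}{9}\right) = - \frac{2}{3}$)
$\left(R{\left(J{\left(6 \right)},13 \right)} + \left(33 + 16\right) \left(-212 + 167\right)\right) \left(-26\right) = \left(- \frac{2}{3} + \left(33 + 16\right) \left(-212 + 167\right)\right) \left(-26\right) = \left(- \frac{2}{3} + 49 \left(-45\right)\right) \left(-26\right) = \left(- \frac{2}{3} - 2205\right) \left(-26\right) = \left(- \frac{6617}{3}\right) \left(-26\right) = \frac{172042}{3}$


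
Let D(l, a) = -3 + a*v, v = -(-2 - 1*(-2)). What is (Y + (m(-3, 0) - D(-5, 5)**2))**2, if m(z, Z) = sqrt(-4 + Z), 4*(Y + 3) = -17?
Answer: 4161/16 - 65*I ≈ 260.06 - 65.0*I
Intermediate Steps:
v = 0 (v = -(-2 + 2) = -1*0 = 0)
Y = -29/4 (Y = -3 + (1/4)*(-17) = -3 - 17/4 = -29/4 ≈ -7.2500)
D(l, a) = -3 (D(l, a) = -3 + a*0 = -3 + 0 = -3)
(Y + (m(-3, 0) - D(-5, 5)**2))**2 = (-29/4 + (sqrt(-4 + 0) - 1*(-3)**2))**2 = (-29/4 + (sqrt(-4) - 1*9))**2 = (-29/4 + (2*I - 9))**2 = (-29/4 + (-9 + 2*I))**2 = (-65/4 + 2*I)**2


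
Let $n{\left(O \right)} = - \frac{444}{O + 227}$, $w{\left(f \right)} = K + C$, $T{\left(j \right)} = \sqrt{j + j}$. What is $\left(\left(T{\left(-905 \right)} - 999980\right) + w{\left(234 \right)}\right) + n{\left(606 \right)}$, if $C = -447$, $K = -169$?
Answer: $- \frac{833496912}{833} + i \sqrt{1810} \approx -1.0006 \cdot 10^{6} + 42.544 i$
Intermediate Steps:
$T{\left(j \right)} = \sqrt{2} \sqrt{j}$ ($T{\left(j \right)} = \sqrt{2 j} = \sqrt{2} \sqrt{j}$)
$w{\left(f \right)} = -616$ ($w{\left(f \right)} = -169 - 447 = -616$)
$n{\left(O \right)} = - \frac{444}{227 + O}$
$\left(\left(T{\left(-905 \right)} - 999980\right) + w{\left(234 \right)}\right) + n{\left(606 \right)} = \left(\left(\sqrt{2} \sqrt{-905} - 999980\right) - 616\right) - \frac{444}{227 + 606} = \left(\left(\sqrt{2} i \sqrt{905} - 999980\right) - 616\right) - \frac{444}{833} = \left(\left(i \sqrt{1810} - 999980\right) - 616\right) - \frac{444}{833} = \left(\left(-999980 + i \sqrt{1810}\right) - 616\right) - \frac{444}{833} = \left(-1000596 + i \sqrt{1810}\right) - \frac{444}{833} = - \frac{833496912}{833} + i \sqrt{1810}$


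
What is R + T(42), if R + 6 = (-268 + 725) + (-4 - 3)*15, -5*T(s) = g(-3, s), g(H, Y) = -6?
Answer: 1736/5 ≈ 347.20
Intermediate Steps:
T(s) = 6/5 (T(s) = -⅕*(-6) = 6/5)
R = 346 (R = -6 + ((-268 + 725) + (-4 - 3)*15) = -6 + (457 - 7*15) = -6 + (457 - 105) = -6 + 352 = 346)
R + T(42) = 346 + 6/5 = 1736/5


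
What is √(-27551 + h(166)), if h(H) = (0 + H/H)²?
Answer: 5*I*√1102 ≈ 165.98*I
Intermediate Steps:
h(H) = 1 (h(H) = (0 + 1)² = 1² = 1)
√(-27551 + h(166)) = √(-27551 + 1) = √(-27550) = 5*I*√1102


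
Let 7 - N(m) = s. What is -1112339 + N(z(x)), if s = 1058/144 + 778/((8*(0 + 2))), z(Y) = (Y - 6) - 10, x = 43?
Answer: -40045967/36 ≈ -1.1124e+6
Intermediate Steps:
z(Y) = -16 + Y (z(Y) = (-6 + Y) - 10 = -16 + Y)
s = 2015/36 (s = 1058*(1/144) + 778/((8*2)) = 529/72 + 778/16 = 529/72 + 778*(1/16) = 529/72 + 389/8 = 2015/36 ≈ 55.972)
N(m) = -1763/36 (N(m) = 7 - 1*2015/36 = 7 - 2015/36 = -1763/36)
-1112339 + N(z(x)) = -1112339 - 1763/36 = -40045967/36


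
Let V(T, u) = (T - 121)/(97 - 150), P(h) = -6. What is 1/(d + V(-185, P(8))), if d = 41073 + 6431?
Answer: 53/2518018 ≈ 2.1048e-5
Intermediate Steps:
d = 47504
V(T, u) = 121/53 - T/53 (V(T, u) = (-121 + T)/(-53) = (-121 + T)*(-1/53) = 121/53 - T/53)
1/(d + V(-185, P(8))) = 1/(47504 + (121/53 - 1/53*(-185))) = 1/(47504 + (121/53 + 185/53)) = 1/(47504 + 306/53) = 1/(2518018/53) = 53/2518018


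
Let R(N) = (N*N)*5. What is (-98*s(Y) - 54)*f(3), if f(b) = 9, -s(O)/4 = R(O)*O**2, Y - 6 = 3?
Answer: 115735554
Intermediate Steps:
Y = 9 (Y = 6 + 3 = 9)
R(N) = 5*N**2 (R(N) = N**2*5 = 5*N**2)
s(O) = -20*O**4 (s(O) = -4*5*O**2*O**2 = -20*O**4)
(-98*s(Y) - 54)*f(3) = (-(-1960)*9**4 - 54)*9 = (-(-1960)*6561 - 54)*9 = (-98*(-131220) - 54)*9 = (12859560 - 54)*9 = 12859506*9 = 115735554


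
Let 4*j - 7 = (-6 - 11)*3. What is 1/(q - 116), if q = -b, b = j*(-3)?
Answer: -1/149 ≈ -0.0067114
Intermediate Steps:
j = -11 (j = 7/4 + ((-6 - 11)*3)/4 = 7/4 + (-17*3)/4 = 7/4 + (¼)*(-51) = 7/4 - 51/4 = -11)
b = 33 (b = -11*(-3) = 33)
q = -33 (q = -1*33 = -33)
1/(q - 116) = 1/(-33 - 116) = 1/(-149) = -1/149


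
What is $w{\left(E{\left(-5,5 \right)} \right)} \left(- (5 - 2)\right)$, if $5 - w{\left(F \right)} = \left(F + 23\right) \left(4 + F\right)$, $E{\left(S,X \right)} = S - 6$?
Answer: $-267$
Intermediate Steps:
$E{\left(S,X \right)} = -6 + S$ ($E{\left(S,X \right)} = S - 6 = -6 + S$)
$w{\left(F \right)} = 5 - \left(4 + F\right) \left(23 + F\right)$ ($w{\left(F \right)} = 5 - \left(F + 23\right) \left(4 + F\right) = 5 - \left(23 + F\right) \left(4 + F\right) = 5 - \left(4 + F\right) \left(23 + F\right)$)
$w{\left(E{\left(-5,5 \right)} \right)} \left(- (5 - 2)\right) = \left(-87 - \left(-6 - 5\right)^{2} - 27 \left(-6 - 5\right)\right) \left(- (5 - 2)\right) = \left(-87 - \left(-11\right)^{2} - -297\right) \left(\left(-1\right) 3\right) = \left(-87 - 121 + 297\right) \left(-3\right) = 89 \left(-3\right) = -267$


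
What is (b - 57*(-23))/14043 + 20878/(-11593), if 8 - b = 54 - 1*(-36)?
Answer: -278941957/162800499 ≈ -1.7134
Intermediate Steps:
b = -82 (b = 8 - (54 - 1*(-36)) = 8 - (54 + 36) = 8 - 1*90 = 8 - 90 = -82)
(b - 57*(-23))/14043 + 20878/(-11593) = (-82 - 57*(-23))/14043 + 20878/(-11593) = (-82 + 1311)*(1/14043) + 20878*(-1/11593) = 1229*(1/14043) - 20878/11593 = 1229/14043 - 20878/11593 = -278941957/162800499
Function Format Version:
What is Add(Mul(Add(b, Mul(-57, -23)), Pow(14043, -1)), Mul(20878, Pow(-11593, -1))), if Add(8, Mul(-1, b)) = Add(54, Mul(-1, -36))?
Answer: Rational(-278941957, 162800499) ≈ -1.7134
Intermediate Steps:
b = -82 (b = Add(8, Mul(-1, Add(54, Mul(-1, -36)))) = Add(8, Mul(-1, Add(54, 36))) = Add(8, Mul(-1, 90)) = Add(8, -90) = -82)
Add(Mul(Add(b, Mul(-57, -23)), Pow(14043, -1)), Mul(20878, Pow(-11593, -1))) = Add(Mul(Add(-82, Mul(-57, -23)), Pow(14043, -1)), Mul(20878, Pow(-11593, -1))) = Add(Mul(Add(-82, 1311), Rational(1, 14043)), Mul(20878, Rational(-1, 11593))) = Add(Mul(1229, Rational(1, 14043)), Rational(-20878, 11593)) = Add(Rational(1229, 14043), Rational(-20878, 11593)) = Rational(-278941957, 162800499)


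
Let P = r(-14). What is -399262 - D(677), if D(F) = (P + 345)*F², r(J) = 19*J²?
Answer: -1865339963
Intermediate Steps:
P = 3724 (P = 19*(-14)² = 19*196 = 3724)
D(F) = 4069*F² (D(F) = (3724 + 345)*F² = 4069*F²)
-399262 - D(677) = -399262 - 4069*677² = -399262 - 4069*458329 = -399262 - 1*1864940701 = -399262 - 1864940701 = -1865339963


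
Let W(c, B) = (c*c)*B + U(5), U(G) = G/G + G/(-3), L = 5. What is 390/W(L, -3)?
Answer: -1170/227 ≈ -5.1542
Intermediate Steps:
U(G) = 1 - G/3 (U(G) = 1 + G*(-⅓) = 1 - G/3)
W(c, B) = -⅔ + B*c² (W(c, B) = (c*c)*B + (1 - ⅓*5) = c²*B + (1 - 5/3) = B*c² - ⅔ = -⅔ + B*c²)
390/W(L, -3) = 390/(-⅔ - 3*5²) = 390/(-⅔ - 3*25) = 390/(-⅔ - 75) = 390/(-227/3) = 390*(-3/227) = -1170/227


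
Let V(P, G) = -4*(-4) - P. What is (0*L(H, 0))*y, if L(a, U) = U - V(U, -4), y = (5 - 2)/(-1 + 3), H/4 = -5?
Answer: 0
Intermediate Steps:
H = -20 (H = 4*(-5) = -20)
V(P, G) = 16 - P
y = 3/2 ≈ 1.5000
L(a, U) = -16 + 2*U (L(a, U) = U - (16 - U) = U + (-16 + U) = -16 + 2*U)
(0*L(H, 0))*y = (0*(-16 + 2*0))*(3/2) = (0*(-16 + 0))*(3/2) = (0*(-16))*(3/2) = 0*(3/2) = 0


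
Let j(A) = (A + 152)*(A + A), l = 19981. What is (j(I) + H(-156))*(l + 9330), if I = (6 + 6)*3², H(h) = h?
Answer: 1641533244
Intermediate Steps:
I = 108 (I = 12*9 = 108)
j(A) = 2*A*(152 + A) (j(A) = (152 + A)*(2*A) = 2*A*(152 + A))
(j(I) + H(-156))*(l + 9330) = (2*108*(152 + 108) - 156)*(19981 + 9330) = (2*108*260 - 156)*29311 = (56160 - 156)*29311 = 56004*29311 = 1641533244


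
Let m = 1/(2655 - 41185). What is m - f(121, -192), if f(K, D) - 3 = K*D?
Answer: 895013369/38530 ≈ 23229.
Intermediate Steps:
f(K, D) = 3 + D*K (f(K, D) = 3 + K*D = 3 + D*K)
m = -1/38530 (m = 1/(-38530) = -1/38530 ≈ -2.5954e-5)
m - f(121, -192) = -1/38530 - (3 - 192*121) = -1/38530 - (3 - 23232) = -1/38530 - 1*(-23229) = -1/38530 + 23229 = 895013369/38530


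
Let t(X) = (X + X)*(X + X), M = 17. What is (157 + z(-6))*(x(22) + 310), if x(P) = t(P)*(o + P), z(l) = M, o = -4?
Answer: 6117492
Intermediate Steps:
t(X) = 4*X² (t(X) = (2*X)*(2*X) = 4*X²)
z(l) = 17
x(P) = 4*P²*(-4 + P) (x(P) = (4*P²)*(-4 + P) = 4*P²*(-4 + P))
(157 + z(-6))*(x(22) + 310) = (157 + 17)*(4*22²*(-4 + 22) + 310) = 174*(4*484*18 + 310) = 174*(34848 + 310) = 174*35158 = 6117492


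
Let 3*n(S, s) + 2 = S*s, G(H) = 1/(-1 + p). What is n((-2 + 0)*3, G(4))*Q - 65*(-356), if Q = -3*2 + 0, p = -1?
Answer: 23138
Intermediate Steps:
G(H) = -1/2 (G(H) = 1/(-1 - 1) = 1/(-2) = -1/2)
n(S, s) = -2/3 + S*s/3 (n(S, s) = -2/3 + (S*s)/3 = -2/3 + S*s/3)
Q = -6 (Q = -6 + 0 = -6)
n((-2 + 0)*3, G(4))*Q - 65*(-356) = (-2/3 + (1/3)*((-2 + 0)*3)*(-1/2))*(-6) - 65*(-356) = (-2/3 + (1/3)*(-2*3)*(-1/2))*(-6) + 23140 = (-2/3 + (1/3)*(-6)*(-1/2))*(-6) + 23140 = (-2/3 + 1)*(-6) + 23140 = (1/3)*(-6) + 23140 = -2 + 23140 = 23138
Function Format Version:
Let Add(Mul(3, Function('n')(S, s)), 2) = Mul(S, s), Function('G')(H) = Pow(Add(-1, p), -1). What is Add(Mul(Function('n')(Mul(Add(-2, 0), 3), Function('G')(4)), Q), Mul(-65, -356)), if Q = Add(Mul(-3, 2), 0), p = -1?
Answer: 23138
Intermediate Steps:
Function('G')(H) = Rational(-1, 2) (Function('G')(H) = Pow(Add(-1, -1), -1) = Pow(-2, -1) = Rational(-1, 2))
Function('n')(S, s) = Add(Rational(-2, 3), Mul(Rational(1, 3), S, s)) (Function('n')(S, s) = Add(Rational(-2, 3), Mul(Rational(1, 3), Mul(S, s))) = Add(Rational(-2, 3), Mul(Rational(1, 3), S, s)))
Q = -6 (Q = Add(-6, 0) = -6)
Add(Mul(Function('n')(Mul(Add(-2, 0), 3), Function('G')(4)), Q), Mul(-65, -356)) = Add(Mul(Add(Rational(-2, 3), Mul(Rational(1, 3), Mul(Add(-2, 0), 3), Rational(-1, 2))), -6), Mul(-65, -356)) = Add(Mul(Add(Rational(-2, 3), Mul(Rational(1, 3), Mul(-2, 3), Rational(-1, 2))), -6), 23140) = Add(Mul(Add(Rational(-2, 3), Mul(Rational(1, 3), -6, Rational(-1, 2))), -6), 23140) = Add(Mul(Add(Rational(-2, 3), 1), -6), 23140) = Add(Mul(Rational(1, 3), -6), 23140) = Add(-2, 23140) = 23138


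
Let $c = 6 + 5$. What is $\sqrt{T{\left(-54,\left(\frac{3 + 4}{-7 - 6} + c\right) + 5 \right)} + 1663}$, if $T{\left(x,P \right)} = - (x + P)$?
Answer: $\frac{2 \sqrt{71890}}{13} \approx 41.25$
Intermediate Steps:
$c = 11$
$T{\left(x,P \right)} = - P - x$ ($T{\left(x,P \right)} = - (P + x) = - P - x$)
$\sqrt{T{\left(-54,\left(\frac{3 + 4}{-7 - 6} + c\right) + 5 \right)} + 1663} = \sqrt{\left(- (\left(\frac{3 + 4}{-7 - 6} + 11\right) + 5) - -54\right) + 1663} = \sqrt{\left(- (\left(\frac{7}{-13} + 11\right) + 5) + 54\right) + 1663} = \sqrt{\left(- (\left(7 \left(- \frac{1}{13}\right) + 11\right) + 5) + 54\right) + 1663} = \sqrt{\left(- (\left(- \frac{7}{13} + 11\right) + 5) + 54\right) + 1663} = \sqrt{\left(- (\frac{136}{13} + 5) + 54\right) + 1663} = \sqrt{\left(\left(-1\right) \frac{201}{13} + 54\right) + 1663} = \sqrt{\left(- \frac{201}{13} + 54\right) + 1663} = \sqrt{\frac{501}{13} + 1663} = \sqrt{\frac{22120}{13}} = \frac{2 \sqrt{71890}}{13}$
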